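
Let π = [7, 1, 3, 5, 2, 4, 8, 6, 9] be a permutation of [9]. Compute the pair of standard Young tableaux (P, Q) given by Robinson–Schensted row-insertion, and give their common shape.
P = [1, 2, 4, 6, 9] / [3, 5, 8] / [7];  Q = [1, 3, 4, 7, 9] / [2, 6, 8] / [5];  common shape = (5, 3, 1)

Row-insert the values π_1, π_2, … into P one at a time, bumping the leftmost entry strictly greater than the inserted value down to the next row. The recording tableau Q records, in position (i, j), the step at which that cell was added to P.
  Insert 7 (step 1): P = [7];  Q = [1]
  Insert 1 (step 2): P = [1] / [7];  Q = [1] / [2]
  Insert 3 (step 3): P = [1, 3] / [7];  Q = [1, 3] / [2]
  Insert 5 (step 4): P = [1, 3, 5] / [7];  Q = [1, 3, 4] / [2]
  Insert 2 (step 5): P = [1, 2, 5] / [3] / [7];  Q = [1, 3, 4] / [2] / [5]
  Insert 4 (step 6): P = [1, 2, 4] / [3, 5] / [7];  Q = [1, 3, 4] / [2, 6] / [5]
  Insert 8 (step 7): P = [1, 2, 4, 8] / [3, 5] / [7];  Q = [1, 3, 4, 7] / [2, 6] / [5]
  Insert 6 (step 8): P = [1, 2, 4, 6] / [3, 5, 8] / [7];  Q = [1, 3, 4, 7] / [2, 6, 8] / [5]
  Insert 9 (step 9): P = [1, 2, 4, 6, 9] / [3, 5, 8] / [7];  Q = [1, 3, 4, 7, 9] / [2, 6, 8] / [5]
Final shape: (5, 3, 1).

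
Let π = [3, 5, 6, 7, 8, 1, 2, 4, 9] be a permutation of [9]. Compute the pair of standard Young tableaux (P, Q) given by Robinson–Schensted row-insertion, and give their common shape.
P = [1, 2, 4, 7, 8, 9] / [3, 5, 6];  Q = [1, 2, 3, 4, 5, 9] / [6, 7, 8];  common shape = (6, 3)

Row-insert the values π_1, π_2, … into P one at a time, bumping the leftmost entry strictly greater than the inserted value down to the next row. The recording tableau Q records, in position (i, j), the step at which that cell was added to P.
  Insert 3 (step 1): P = [3];  Q = [1]
  Insert 5 (step 2): P = [3, 5];  Q = [1, 2]
  Insert 6 (step 3): P = [3, 5, 6];  Q = [1, 2, 3]
  Insert 7 (step 4): P = [3, 5, 6, 7];  Q = [1, 2, 3, 4]
  Insert 8 (step 5): P = [3, 5, 6, 7, 8];  Q = [1, 2, 3, 4, 5]
  Insert 1 (step 6): P = [1, 5, 6, 7, 8] / [3];  Q = [1, 2, 3, 4, 5] / [6]
  Insert 2 (step 7): P = [1, 2, 6, 7, 8] / [3, 5];  Q = [1, 2, 3, 4, 5] / [6, 7]
  Insert 4 (step 8): P = [1, 2, 4, 7, 8] / [3, 5, 6];  Q = [1, 2, 3, 4, 5] / [6, 7, 8]
  Insert 9 (step 9): P = [1, 2, 4, 7, 8, 9] / [3, 5, 6];  Q = [1, 2, 3, 4, 5, 9] / [6, 7, 8]
Final shape: (6, 3).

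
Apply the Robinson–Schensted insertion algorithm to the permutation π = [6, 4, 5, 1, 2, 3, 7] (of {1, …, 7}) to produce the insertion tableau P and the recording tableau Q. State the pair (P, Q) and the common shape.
P = [1, 2, 3, 7] / [4, 5] / [6];  Q = [1, 3, 6, 7] / [2, 5] / [4];  common shape = (4, 2, 1)

Row-insert the values π_1, π_2, … into P one at a time, bumping the leftmost entry strictly greater than the inserted value down to the next row. The recording tableau Q records, in position (i, j), the step at which that cell was added to P.
  Insert 6 (step 1): P = [6];  Q = [1]
  Insert 4 (step 2): P = [4] / [6];  Q = [1] / [2]
  Insert 5 (step 3): P = [4, 5] / [6];  Q = [1, 3] / [2]
  Insert 1 (step 4): P = [1, 5] / [4] / [6];  Q = [1, 3] / [2] / [4]
  Insert 2 (step 5): P = [1, 2] / [4, 5] / [6];  Q = [1, 3] / [2, 5] / [4]
  Insert 3 (step 6): P = [1, 2, 3] / [4, 5] / [6];  Q = [1, 3, 6] / [2, 5] / [4]
  Insert 7 (step 7): P = [1, 2, 3, 7] / [4, 5] / [6];  Q = [1, 3, 6, 7] / [2, 5] / [4]
Final shape: (4, 2, 1).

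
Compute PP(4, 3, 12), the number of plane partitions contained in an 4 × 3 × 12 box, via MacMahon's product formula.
PP(4, 3, 12) = 176729280

Evaluate the triple product over i = 1..4, j = 1..3, k = 1..12. The factors are (2/1) · (3/2) · (4/3) · (5/4) · (6/5) · (7/6) · (8/7) · (9/8) · … (144 factors total). The numerators and denominators telescope so the product is an integer; carrying out the multiplication exactly gives PP(4, 3, 12) = 176729280.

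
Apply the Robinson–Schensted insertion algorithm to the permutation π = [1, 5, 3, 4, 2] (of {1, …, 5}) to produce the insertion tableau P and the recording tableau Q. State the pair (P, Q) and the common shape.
P = [1, 2, 4] / [3] / [5];  Q = [1, 2, 4] / [3] / [5];  common shape = (3, 1, 1)

Row-insert the values π_1, π_2, … into P one at a time, bumping the leftmost entry strictly greater than the inserted value down to the next row. The recording tableau Q records, in position (i, j), the step at which that cell was added to P.
  Insert 1 (step 1): P = [1];  Q = [1]
  Insert 5 (step 2): P = [1, 5];  Q = [1, 2]
  Insert 3 (step 3): P = [1, 3] / [5];  Q = [1, 2] / [3]
  Insert 4 (step 4): P = [1, 3, 4] / [5];  Q = [1, 2, 4] / [3]
  Insert 2 (step 5): P = [1, 2, 4] / [3] / [5];  Q = [1, 2, 4] / [3] / [5]
Final shape: (3, 1, 1).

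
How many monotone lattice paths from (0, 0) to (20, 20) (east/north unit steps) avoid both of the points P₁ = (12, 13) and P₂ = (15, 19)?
Number of paths = 95867744400

Inclusion–exclusion. Total paths: C(40, 20) = 137846528820. Through P₁: C(25, 12)·C(15, 8) = 33463930500. Through P₂: C(34, 15)·C(6, 5) = 11135805120. Since P₁ is strictly southwest of P₂, a monotone path through both must visit P₁ then P₂; paths through both = C(25, 12)·C(9, 3)·C(6, 5) = 2620951200. Avoid both = 137846528820 − 33463930500 − 11135805120 + 2620951200 = 95867744400.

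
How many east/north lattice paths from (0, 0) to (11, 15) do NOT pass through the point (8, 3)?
Number of paths = 7651085

Total paths from (0, 0) to (11, 15): C(26, 11) = 7726160. Paths through (8, 3): (paths (0, 0) → (8, 3)) × (paths (8, 3) → (11, 15)) = C(11, 8) · C(15, 3) = 165 · 455 = 75075. Avoidance count = 7726160 − 75075 = 7651085.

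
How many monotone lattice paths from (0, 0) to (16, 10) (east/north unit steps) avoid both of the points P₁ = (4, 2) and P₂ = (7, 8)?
Number of paths = 3137560

Inclusion–exclusion. Total paths: C(26, 16) = 5311735. Through P₁: C(6, 4)·C(20, 12) = 1889550. Through P₂: C(15, 7)·C(11, 9) = 353925. Since P₁ is strictly southwest of P₂, a monotone path through both must visit P₁ then P₂; paths through both = C(6, 4)·C(9, 3)·C(11, 9) = 69300. Avoid both = 5311735 − 1889550 − 353925 + 69300 = 3137560.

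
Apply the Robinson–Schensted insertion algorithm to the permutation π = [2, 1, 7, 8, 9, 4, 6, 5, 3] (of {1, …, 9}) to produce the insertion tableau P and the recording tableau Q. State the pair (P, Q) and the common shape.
P = [1, 3, 5, 9] / [2, 4, 8] / [6] / [7];  Q = [1, 3, 4, 5] / [2, 6, 7] / [8] / [9];  common shape = (4, 3, 1, 1)

Row-insert the values π_1, π_2, … into P one at a time, bumping the leftmost entry strictly greater than the inserted value down to the next row. The recording tableau Q records, in position (i, j), the step at which that cell was added to P.
  Insert 2 (step 1): P = [2];  Q = [1]
  Insert 1 (step 2): P = [1] / [2];  Q = [1] / [2]
  Insert 7 (step 3): P = [1, 7] / [2];  Q = [1, 3] / [2]
  Insert 8 (step 4): P = [1, 7, 8] / [2];  Q = [1, 3, 4] / [2]
  Insert 9 (step 5): P = [1, 7, 8, 9] / [2];  Q = [1, 3, 4, 5] / [2]
  Insert 4 (step 6): P = [1, 4, 8, 9] / [2, 7];  Q = [1, 3, 4, 5] / [2, 6]
  Insert 6 (step 7): P = [1, 4, 6, 9] / [2, 7, 8];  Q = [1, 3, 4, 5] / [2, 6, 7]
  Insert 5 (step 8): P = [1, 4, 5, 9] / [2, 6, 8] / [7];  Q = [1, 3, 4, 5] / [2, 6, 7] / [8]
  Insert 3 (step 9): P = [1, 3, 5, 9] / [2, 4, 8] / [6] / [7];  Q = [1, 3, 4, 5] / [2, 6, 7] / [8] / [9]
Final shape: (4, 3, 1, 1).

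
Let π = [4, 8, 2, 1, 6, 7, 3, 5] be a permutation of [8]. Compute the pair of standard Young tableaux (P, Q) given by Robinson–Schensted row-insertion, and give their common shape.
P = [1, 3, 5] / [2, 6, 7] / [4, 8];  Q = [1, 2, 6] / [3, 5, 8] / [4, 7];  common shape = (3, 3, 2)

Row-insert the values π_1, π_2, … into P one at a time, bumping the leftmost entry strictly greater than the inserted value down to the next row. The recording tableau Q records, in position (i, j), the step at which that cell was added to P.
  Insert 4 (step 1): P = [4];  Q = [1]
  Insert 8 (step 2): P = [4, 8];  Q = [1, 2]
  Insert 2 (step 3): P = [2, 8] / [4];  Q = [1, 2] / [3]
  Insert 1 (step 4): P = [1, 8] / [2] / [4];  Q = [1, 2] / [3] / [4]
  Insert 6 (step 5): P = [1, 6] / [2, 8] / [4];  Q = [1, 2] / [3, 5] / [4]
  Insert 7 (step 6): P = [1, 6, 7] / [2, 8] / [4];  Q = [1, 2, 6] / [3, 5] / [4]
  Insert 3 (step 7): P = [1, 3, 7] / [2, 6] / [4, 8];  Q = [1, 2, 6] / [3, 5] / [4, 7]
  Insert 5 (step 8): P = [1, 3, 5] / [2, 6, 7] / [4, 8];  Q = [1, 2, 6] / [3, 5, 8] / [4, 7]
Final shape: (3, 3, 2).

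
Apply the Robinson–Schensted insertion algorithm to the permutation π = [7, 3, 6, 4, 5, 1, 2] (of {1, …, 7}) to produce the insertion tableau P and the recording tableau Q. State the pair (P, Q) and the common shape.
P = [1, 2, 5] / [3, 4] / [6] / [7];  Q = [1, 3, 5] / [2, 7] / [4] / [6];  common shape = (3, 2, 1, 1)

Row-insert the values π_1, π_2, … into P one at a time, bumping the leftmost entry strictly greater than the inserted value down to the next row. The recording tableau Q records, in position (i, j), the step at which that cell was added to P.
  Insert 7 (step 1): P = [7];  Q = [1]
  Insert 3 (step 2): P = [3] / [7];  Q = [1] / [2]
  Insert 6 (step 3): P = [3, 6] / [7];  Q = [1, 3] / [2]
  Insert 4 (step 4): P = [3, 4] / [6] / [7];  Q = [1, 3] / [2] / [4]
  Insert 5 (step 5): P = [3, 4, 5] / [6] / [7];  Q = [1, 3, 5] / [2] / [4]
  Insert 1 (step 6): P = [1, 4, 5] / [3] / [6] / [7];  Q = [1, 3, 5] / [2] / [4] / [6]
  Insert 2 (step 7): P = [1, 2, 5] / [3, 4] / [6] / [7];  Q = [1, 3, 5] / [2, 7] / [4] / [6]
Final shape: (3, 2, 1, 1).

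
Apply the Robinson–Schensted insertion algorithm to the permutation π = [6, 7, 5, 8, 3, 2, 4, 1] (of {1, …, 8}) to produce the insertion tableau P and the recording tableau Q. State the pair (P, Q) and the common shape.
P = [1, 4, 8] / [2, 7] / [3] / [5] / [6];  Q = [1, 2, 4] / [3, 7] / [5] / [6] / [8];  common shape = (3, 2, 1, 1, 1)

Row-insert the values π_1, π_2, … into P one at a time, bumping the leftmost entry strictly greater than the inserted value down to the next row. The recording tableau Q records, in position (i, j), the step at which that cell was added to P.
  Insert 6 (step 1): P = [6];  Q = [1]
  Insert 7 (step 2): P = [6, 7];  Q = [1, 2]
  Insert 5 (step 3): P = [5, 7] / [6];  Q = [1, 2] / [3]
  Insert 8 (step 4): P = [5, 7, 8] / [6];  Q = [1, 2, 4] / [3]
  Insert 3 (step 5): P = [3, 7, 8] / [5] / [6];  Q = [1, 2, 4] / [3] / [5]
  Insert 2 (step 6): P = [2, 7, 8] / [3] / [5] / [6];  Q = [1, 2, 4] / [3] / [5] / [6]
  Insert 4 (step 7): P = [2, 4, 8] / [3, 7] / [5] / [6];  Q = [1, 2, 4] / [3, 7] / [5] / [6]
  Insert 1 (step 8): P = [1, 4, 8] / [2, 7] / [3] / [5] / [6];  Q = [1, 2, 4] / [3, 7] / [5] / [6] / [8]
Final shape: (3, 2, 1, 1, 1).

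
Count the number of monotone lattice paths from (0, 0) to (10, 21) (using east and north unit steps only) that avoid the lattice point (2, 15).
Number of paths = 43943757

Total paths from (0, 0) to (10, 21): C(31, 10) = 44352165. Paths through (2, 15): (paths (0, 0) → (2, 15)) × (paths (2, 15) → (10, 21)) = C(17, 2) · C(14, 8) = 136 · 3003 = 408408. Avoidance count = 44352165 − 408408 = 43943757.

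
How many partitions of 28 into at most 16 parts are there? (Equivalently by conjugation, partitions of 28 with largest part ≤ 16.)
p(28, parts ≤ 16) = 3523

Use the recurrence p(n, m) = p(n, m−1) + p(n−m, m): either the largest part is < m (count p(n, m−1)) or the largest part is exactly m (remove one copy of m, count p(n−m, m)). With p(0, ·) = 1 this gives p(28, parts ≤ 16) = 3523. (By conjugating Young diagrams, this also counts partitions of 28 into at most 16 parts.)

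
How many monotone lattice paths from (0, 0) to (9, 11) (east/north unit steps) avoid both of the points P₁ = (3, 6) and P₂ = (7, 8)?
Number of paths = 77402

Inclusion–exclusion. Total paths: C(20, 9) = 167960. Through P₁: C(9, 3)·C(11, 6) = 38808. Through P₂: C(15, 7)·C(5, 2) = 64350. Since P₁ is strictly southwest of P₂, a monotone path through both must visit P₁ then P₂; paths through both = C(9, 3)·C(6, 4)·C(5, 2) = 12600. Avoid both = 167960 − 38808 − 64350 + 12600 = 77402.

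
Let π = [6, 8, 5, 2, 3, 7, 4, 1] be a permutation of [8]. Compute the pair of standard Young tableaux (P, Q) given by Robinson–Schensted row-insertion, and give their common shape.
P = [1, 3, 4] / [2, 7] / [5, 8] / [6];  Q = [1, 2, 6] / [3, 5] / [4, 7] / [8];  common shape = (3, 2, 2, 1)

Row-insert the values π_1, π_2, … into P one at a time, bumping the leftmost entry strictly greater than the inserted value down to the next row. The recording tableau Q records, in position (i, j), the step at which that cell was added to P.
  Insert 6 (step 1): P = [6];  Q = [1]
  Insert 8 (step 2): P = [6, 8];  Q = [1, 2]
  Insert 5 (step 3): P = [5, 8] / [6];  Q = [1, 2] / [3]
  Insert 2 (step 4): P = [2, 8] / [5] / [6];  Q = [1, 2] / [3] / [4]
  Insert 3 (step 5): P = [2, 3] / [5, 8] / [6];  Q = [1, 2] / [3, 5] / [4]
  Insert 7 (step 6): P = [2, 3, 7] / [5, 8] / [6];  Q = [1, 2, 6] / [3, 5] / [4]
  Insert 4 (step 7): P = [2, 3, 4] / [5, 7] / [6, 8];  Q = [1, 2, 6] / [3, 5] / [4, 7]
  Insert 1 (step 8): P = [1, 3, 4] / [2, 7] / [5, 8] / [6];  Q = [1, 2, 6] / [3, 5] / [4, 7] / [8]
Final shape: (3, 2, 2, 1).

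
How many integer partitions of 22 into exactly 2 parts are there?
p(22, 2 parts) = 11

Partitions of n into exactly k parts are in bijection with partitions of n − k into at most k parts (subtract 1 from each part). So p(22, exactly 2) = p(20, parts ≤ 2). Computing via the recurrence p(m, j) = p(m, j−1) + p(m−j, j) gives 11.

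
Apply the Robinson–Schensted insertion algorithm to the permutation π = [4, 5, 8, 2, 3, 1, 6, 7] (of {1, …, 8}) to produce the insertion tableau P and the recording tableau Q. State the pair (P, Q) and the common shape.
P = [1, 3, 6, 7] / [2, 5, 8] / [4];  Q = [1, 2, 3, 8] / [4, 5, 7] / [6];  common shape = (4, 3, 1)

Row-insert the values π_1, π_2, … into P one at a time, bumping the leftmost entry strictly greater than the inserted value down to the next row. The recording tableau Q records, in position (i, j), the step at which that cell was added to P.
  Insert 4 (step 1): P = [4];  Q = [1]
  Insert 5 (step 2): P = [4, 5];  Q = [1, 2]
  Insert 8 (step 3): P = [4, 5, 8];  Q = [1, 2, 3]
  Insert 2 (step 4): P = [2, 5, 8] / [4];  Q = [1, 2, 3] / [4]
  Insert 3 (step 5): P = [2, 3, 8] / [4, 5];  Q = [1, 2, 3] / [4, 5]
  Insert 1 (step 6): P = [1, 3, 8] / [2, 5] / [4];  Q = [1, 2, 3] / [4, 5] / [6]
  Insert 6 (step 7): P = [1, 3, 6] / [2, 5, 8] / [4];  Q = [1, 2, 3] / [4, 5, 7] / [6]
  Insert 7 (step 8): P = [1, 3, 6, 7] / [2, 5, 8] / [4];  Q = [1, 2, 3, 8] / [4, 5, 7] / [6]
Final shape: (4, 3, 1).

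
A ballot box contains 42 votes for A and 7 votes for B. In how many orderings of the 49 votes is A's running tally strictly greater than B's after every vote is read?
Strict-lead orderings = 61357560

Total orderings of the 49 votes with 42 for A: C(49, 42) = 85900584. By the Bertrand ballot formula (Cycle Lemma / reflection principle), the number of orderings in which A is strictly ahead of B throughout is (p − q)/(p + q) · C(p + q, p) = (42 − 7)/(42 + 7) · 85900584 = 61357560.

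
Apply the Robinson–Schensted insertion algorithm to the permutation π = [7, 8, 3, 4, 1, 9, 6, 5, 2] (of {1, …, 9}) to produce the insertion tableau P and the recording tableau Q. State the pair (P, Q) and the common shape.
P = [1, 2, 5] / [3, 4, 9] / [6, 8] / [7];  Q = [1, 2, 6] / [3, 4, 7] / [5, 8] / [9];  common shape = (3, 3, 2, 1)

Row-insert the values π_1, π_2, … into P one at a time, bumping the leftmost entry strictly greater than the inserted value down to the next row. The recording tableau Q records, in position (i, j), the step at which that cell was added to P.
  Insert 7 (step 1): P = [7];  Q = [1]
  Insert 8 (step 2): P = [7, 8];  Q = [1, 2]
  Insert 3 (step 3): P = [3, 8] / [7];  Q = [1, 2] / [3]
  Insert 4 (step 4): P = [3, 4] / [7, 8];  Q = [1, 2] / [3, 4]
  Insert 1 (step 5): P = [1, 4] / [3, 8] / [7];  Q = [1, 2] / [3, 4] / [5]
  Insert 9 (step 6): P = [1, 4, 9] / [3, 8] / [7];  Q = [1, 2, 6] / [3, 4] / [5]
  Insert 6 (step 7): P = [1, 4, 6] / [3, 8, 9] / [7];  Q = [1, 2, 6] / [3, 4, 7] / [5]
  Insert 5 (step 8): P = [1, 4, 5] / [3, 6, 9] / [7, 8];  Q = [1, 2, 6] / [3, 4, 7] / [5, 8]
  Insert 2 (step 9): P = [1, 2, 5] / [3, 4, 9] / [6, 8] / [7];  Q = [1, 2, 6] / [3, 4, 7] / [5, 8] / [9]
Final shape: (3, 3, 2, 1).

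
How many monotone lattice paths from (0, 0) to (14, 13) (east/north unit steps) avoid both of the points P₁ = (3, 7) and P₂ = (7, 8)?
Number of paths = 13951860

Inclusion–exclusion. Total paths: C(27, 14) = 20058300. Through P₁: C(10, 3)·C(17, 11) = 1485120. Through P₂: C(15, 7)·C(12, 7) = 5096520. Since P₁ is strictly southwest of P₂, a monotone path through both must visit P₁ then P₂; paths through both = C(10, 3)·C(5, 4)·C(12, 7) = 475200. Avoid both = 20058300 − 1485120 − 5096520 + 475200 = 13951860.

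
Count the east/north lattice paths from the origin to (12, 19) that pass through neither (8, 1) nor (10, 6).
Number of paths = 140233695

Inclusion–exclusion. Total paths: C(31, 12) = 141120525. Through P₁: C(9, 8)·C(22, 4) = 65835. Through P₂: C(16, 10)·C(15, 2) = 840840. Since P₁ is strictly southwest of P₂, a monotone path through both must visit P₁ then P₂; paths through both = C(9, 8)·C(7, 2)·C(15, 2) = 19845. Avoid both = 141120525 − 65835 − 840840 + 19845 = 140233695.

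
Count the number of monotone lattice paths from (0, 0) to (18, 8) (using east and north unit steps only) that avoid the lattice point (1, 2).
Number of paths = 1259434

Total paths from (0, 0) to (18, 8): C(26, 18) = 1562275. Paths through (1, 2): (paths (0, 0) → (1, 2)) × (paths (1, 2) → (18, 8)) = C(3, 1) · C(23, 17) = 3 · 100947 = 302841. Avoidance count = 1562275 − 302841 = 1259434.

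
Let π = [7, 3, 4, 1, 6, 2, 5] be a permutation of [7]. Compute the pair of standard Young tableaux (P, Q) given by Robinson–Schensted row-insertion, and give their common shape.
P = [1, 2, 5] / [3, 4, 6] / [7];  Q = [1, 3, 5] / [2, 6, 7] / [4];  common shape = (3, 3, 1)

Row-insert the values π_1, π_2, … into P one at a time, bumping the leftmost entry strictly greater than the inserted value down to the next row. The recording tableau Q records, in position (i, j), the step at which that cell was added to P.
  Insert 7 (step 1): P = [7];  Q = [1]
  Insert 3 (step 2): P = [3] / [7];  Q = [1] / [2]
  Insert 4 (step 3): P = [3, 4] / [7];  Q = [1, 3] / [2]
  Insert 1 (step 4): P = [1, 4] / [3] / [7];  Q = [1, 3] / [2] / [4]
  Insert 6 (step 5): P = [1, 4, 6] / [3] / [7];  Q = [1, 3, 5] / [2] / [4]
  Insert 2 (step 6): P = [1, 2, 6] / [3, 4] / [7];  Q = [1, 3, 5] / [2, 6] / [4]
  Insert 5 (step 7): P = [1, 2, 5] / [3, 4, 6] / [7];  Q = [1, 3, 5] / [2, 6, 7] / [4]
Final shape: (3, 3, 1).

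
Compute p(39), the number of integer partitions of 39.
p(39) = 31185

Compute p(n) via the recurrence p(n, m) = p(n, m−1) + p(n−m, m), where p(n, m) counts partitions of n with all parts ≤ m and p(n) = p(n, n). The base cases are p(0, m) = 1 and p(n, 0) = 0 for n > 0. Filling the table yields p(39) = 31185. (Euler's pentagonal recurrence is an alternative.)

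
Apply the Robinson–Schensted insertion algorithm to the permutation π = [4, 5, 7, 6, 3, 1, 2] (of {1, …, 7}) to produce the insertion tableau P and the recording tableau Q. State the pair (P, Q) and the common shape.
P = [1, 2, 6] / [3, 5] / [4] / [7];  Q = [1, 2, 3] / [4, 7] / [5] / [6];  common shape = (3, 2, 1, 1)

Row-insert the values π_1, π_2, … into P one at a time, bumping the leftmost entry strictly greater than the inserted value down to the next row. The recording tableau Q records, in position (i, j), the step at which that cell was added to P.
  Insert 4 (step 1): P = [4];  Q = [1]
  Insert 5 (step 2): P = [4, 5];  Q = [1, 2]
  Insert 7 (step 3): P = [4, 5, 7];  Q = [1, 2, 3]
  Insert 6 (step 4): P = [4, 5, 6] / [7];  Q = [1, 2, 3] / [4]
  Insert 3 (step 5): P = [3, 5, 6] / [4] / [7];  Q = [1, 2, 3] / [4] / [5]
  Insert 1 (step 6): P = [1, 5, 6] / [3] / [4] / [7];  Q = [1, 2, 3] / [4] / [5] / [6]
  Insert 2 (step 7): P = [1, 2, 6] / [3, 5] / [4] / [7];  Q = [1, 2, 3] / [4, 7] / [5] / [6]
Final shape: (3, 2, 1, 1).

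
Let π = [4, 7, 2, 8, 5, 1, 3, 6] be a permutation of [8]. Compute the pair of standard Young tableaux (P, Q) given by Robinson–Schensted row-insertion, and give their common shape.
P = [1, 3, 6] / [2, 5, 8] / [4, 7];  Q = [1, 2, 4] / [3, 5, 8] / [6, 7];  common shape = (3, 3, 2)

Row-insert the values π_1, π_2, … into P one at a time, bumping the leftmost entry strictly greater than the inserted value down to the next row. The recording tableau Q records, in position (i, j), the step at which that cell was added to P.
  Insert 4 (step 1): P = [4];  Q = [1]
  Insert 7 (step 2): P = [4, 7];  Q = [1, 2]
  Insert 2 (step 3): P = [2, 7] / [4];  Q = [1, 2] / [3]
  Insert 8 (step 4): P = [2, 7, 8] / [4];  Q = [1, 2, 4] / [3]
  Insert 5 (step 5): P = [2, 5, 8] / [4, 7];  Q = [1, 2, 4] / [3, 5]
  Insert 1 (step 6): P = [1, 5, 8] / [2, 7] / [4];  Q = [1, 2, 4] / [3, 5] / [6]
  Insert 3 (step 7): P = [1, 3, 8] / [2, 5] / [4, 7];  Q = [1, 2, 4] / [3, 5] / [6, 7]
  Insert 6 (step 8): P = [1, 3, 6] / [2, 5, 8] / [4, 7];  Q = [1, 2, 4] / [3, 5, 8] / [6, 7]
Final shape: (3, 3, 2).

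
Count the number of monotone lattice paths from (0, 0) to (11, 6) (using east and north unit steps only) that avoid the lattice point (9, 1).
Number of paths = 12166

Total paths from (0, 0) to (11, 6): C(17, 11) = 12376. Paths through (9, 1): (paths (0, 0) → (9, 1)) × (paths (9, 1) → (11, 6)) = C(10, 9) · C(7, 2) = 10 · 21 = 210. Avoidance count = 12376 − 210 = 12166.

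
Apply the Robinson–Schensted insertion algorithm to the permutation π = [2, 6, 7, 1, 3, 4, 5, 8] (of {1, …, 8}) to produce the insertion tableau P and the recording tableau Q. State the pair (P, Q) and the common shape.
P = [1, 3, 4, 5, 8] / [2, 6, 7];  Q = [1, 2, 3, 7, 8] / [4, 5, 6];  common shape = (5, 3)

Row-insert the values π_1, π_2, … into P one at a time, bumping the leftmost entry strictly greater than the inserted value down to the next row. The recording tableau Q records, in position (i, j), the step at which that cell was added to P.
  Insert 2 (step 1): P = [2];  Q = [1]
  Insert 6 (step 2): P = [2, 6];  Q = [1, 2]
  Insert 7 (step 3): P = [2, 6, 7];  Q = [1, 2, 3]
  Insert 1 (step 4): P = [1, 6, 7] / [2];  Q = [1, 2, 3] / [4]
  Insert 3 (step 5): P = [1, 3, 7] / [2, 6];  Q = [1, 2, 3] / [4, 5]
  Insert 4 (step 6): P = [1, 3, 4] / [2, 6, 7];  Q = [1, 2, 3] / [4, 5, 6]
  Insert 5 (step 7): P = [1, 3, 4, 5] / [2, 6, 7];  Q = [1, 2, 3, 7] / [4, 5, 6]
  Insert 8 (step 8): P = [1, 3, 4, 5, 8] / [2, 6, 7];  Q = [1, 2, 3, 7, 8] / [4, 5, 6]
Final shape: (5, 3).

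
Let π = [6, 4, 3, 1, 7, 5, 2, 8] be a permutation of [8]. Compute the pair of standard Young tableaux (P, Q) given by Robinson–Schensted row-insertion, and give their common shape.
P = [1, 2, 8] / [3, 5] / [4, 7] / [6];  Q = [1, 5, 8] / [2, 6] / [3, 7] / [4];  common shape = (3, 2, 2, 1)

Row-insert the values π_1, π_2, … into P one at a time, bumping the leftmost entry strictly greater than the inserted value down to the next row. The recording tableau Q records, in position (i, j), the step at which that cell was added to P.
  Insert 6 (step 1): P = [6];  Q = [1]
  Insert 4 (step 2): P = [4] / [6];  Q = [1] / [2]
  Insert 3 (step 3): P = [3] / [4] / [6];  Q = [1] / [2] / [3]
  Insert 1 (step 4): P = [1] / [3] / [4] / [6];  Q = [1] / [2] / [3] / [4]
  Insert 7 (step 5): P = [1, 7] / [3] / [4] / [6];  Q = [1, 5] / [2] / [3] / [4]
  Insert 5 (step 6): P = [1, 5] / [3, 7] / [4] / [6];  Q = [1, 5] / [2, 6] / [3] / [4]
  Insert 2 (step 7): P = [1, 2] / [3, 5] / [4, 7] / [6];  Q = [1, 5] / [2, 6] / [3, 7] / [4]
  Insert 8 (step 8): P = [1, 2, 8] / [3, 5] / [4, 7] / [6];  Q = [1, 5, 8] / [2, 6] / [3, 7] / [4]
Final shape: (3, 2, 2, 1).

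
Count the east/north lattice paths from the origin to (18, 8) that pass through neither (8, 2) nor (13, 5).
Number of paths = 863227

Inclusion–exclusion. Total paths: C(26, 18) = 1562275. Through P₁: C(10, 8)·C(16, 10) = 360360. Through P₂: C(18, 13)·C(8, 5) = 479808. Since P₁ is strictly southwest of P₂, a monotone path through both must visit P₁ then P₂; paths through both = C(10, 8)·C(8, 5)·C(8, 5) = 141120. Avoid both = 1562275 − 360360 − 479808 + 141120 = 863227.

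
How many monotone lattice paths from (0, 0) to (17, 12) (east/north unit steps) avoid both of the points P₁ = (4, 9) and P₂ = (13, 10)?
Number of paths = 34441795

Inclusion–exclusion. Total paths: C(29, 17) = 51895935. Through P₁: C(13, 4)·C(16, 13) = 400400. Through P₂: C(23, 13)·C(6, 4) = 17160990. Since P₁ is strictly southwest of P₂, a monotone path through both must visit P₁ then P₂; paths through both = C(13, 4)·C(10, 9)·C(6, 4) = 107250. Avoid both = 51895935 − 400400 − 17160990 + 107250 = 34441795.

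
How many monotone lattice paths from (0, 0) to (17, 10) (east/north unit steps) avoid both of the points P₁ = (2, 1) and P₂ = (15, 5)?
Number of paths = 4338129

Inclusion–exclusion. Total paths: C(27, 17) = 8436285. Through P₁: C(3, 2)·C(24, 15) = 3922512. Through P₂: C(20, 15)·C(7, 2) = 325584. Since P₁ is strictly southwest of P₂, a monotone path through both must visit P₁ then P₂; paths through both = C(3, 2)·C(17, 13)·C(7, 2) = 149940. Avoid both = 8436285 − 3922512 − 325584 + 149940 = 4338129.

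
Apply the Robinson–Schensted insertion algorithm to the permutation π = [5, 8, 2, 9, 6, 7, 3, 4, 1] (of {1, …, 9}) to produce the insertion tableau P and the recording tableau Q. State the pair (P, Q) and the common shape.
P = [1, 3, 4] / [2, 6, 7] / [5, 9] / [8];  Q = [1, 2, 4] / [3, 5, 6] / [7, 8] / [9];  common shape = (3, 3, 2, 1)

Row-insert the values π_1, π_2, … into P one at a time, bumping the leftmost entry strictly greater than the inserted value down to the next row. The recording tableau Q records, in position (i, j), the step at which that cell was added to P.
  Insert 5 (step 1): P = [5];  Q = [1]
  Insert 8 (step 2): P = [5, 8];  Q = [1, 2]
  Insert 2 (step 3): P = [2, 8] / [5];  Q = [1, 2] / [3]
  Insert 9 (step 4): P = [2, 8, 9] / [5];  Q = [1, 2, 4] / [3]
  Insert 6 (step 5): P = [2, 6, 9] / [5, 8];  Q = [1, 2, 4] / [3, 5]
  Insert 7 (step 6): P = [2, 6, 7] / [5, 8, 9];  Q = [1, 2, 4] / [3, 5, 6]
  Insert 3 (step 7): P = [2, 3, 7] / [5, 6, 9] / [8];  Q = [1, 2, 4] / [3, 5, 6] / [7]
  Insert 4 (step 8): P = [2, 3, 4] / [5, 6, 7] / [8, 9];  Q = [1, 2, 4] / [3, 5, 6] / [7, 8]
  Insert 1 (step 9): P = [1, 3, 4] / [2, 6, 7] / [5, 9] / [8];  Q = [1, 2, 4] / [3, 5, 6] / [7, 8] / [9]
Final shape: (3, 3, 2, 1).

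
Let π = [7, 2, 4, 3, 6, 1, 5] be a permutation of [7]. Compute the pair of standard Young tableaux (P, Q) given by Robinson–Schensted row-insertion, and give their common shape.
P = [1, 3, 5] / [2, 6] / [4] / [7];  Q = [1, 3, 5] / [2, 7] / [4] / [6];  common shape = (3, 2, 1, 1)

Row-insert the values π_1, π_2, … into P one at a time, bumping the leftmost entry strictly greater than the inserted value down to the next row. The recording tableau Q records, in position (i, j), the step at which that cell was added to P.
  Insert 7 (step 1): P = [7];  Q = [1]
  Insert 2 (step 2): P = [2] / [7];  Q = [1] / [2]
  Insert 4 (step 3): P = [2, 4] / [7];  Q = [1, 3] / [2]
  Insert 3 (step 4): P = [2, 3] / [4] / [7];  Q = [1, 3] / [2] / [4]
  Insert 6 (step 5): P = [2, 3, 6] / [4] / [7];  Q = [1, 3, 5] / [2] / [4]
  Insert 1 (step 6): P = [1, 3, 6] / [2] / [4] / [7];  Q = [1, 3, 5] / [2] / [4] / [6]
  Insert 5 (step 7): P = [1, 3, 5] / [2, 6] / [4] / [7];  Q = [1, 3, 5] / [2, 7] / [4] / [6]
Final shape: (3, 2, 1, 1).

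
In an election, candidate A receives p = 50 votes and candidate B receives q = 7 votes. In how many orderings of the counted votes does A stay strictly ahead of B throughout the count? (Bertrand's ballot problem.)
Strict-lead orderings = 199448964

Total orderings of the 57 votes with 50 for A: C(57, 50) = 264385836. By the Bertrand ballot formula (Cycle Lemma / reflection principle), the number of orderings in which A is strictly ahead of B throughout is (p − q)/(p + q) · C(p + q, p) = (50 − 7)/(50 + 7) · 264385836 = 199448964.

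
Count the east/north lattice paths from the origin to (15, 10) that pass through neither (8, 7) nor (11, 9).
Number of paths = 1978510

Inclusion–exclusion. Total paths: C(25, 15) = 3268760. Through P₁: C(15, 8)·C(10, 7) = 772200. Through P₂: C(20, 11)·C(5, 4) = 839800. Since P₁ is strictly southwest of P₂, a monotone path through both must visit P₁ then P₂; paths through both = C(15, 8)·C(5, 3)·C(5, 4) = 321750. Avoid both = 3268760 − 772200 − 839800 + 321750 = 1978510.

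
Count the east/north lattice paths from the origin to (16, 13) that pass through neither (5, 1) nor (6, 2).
Number of paths = 54107991

Inclusion–exclusion. Total paths: C(29, 16) = 67863915. Through P₁: C(6, 5)·C(23, 11) = 8112468. Through P₂: C(8, 6)·C(21, 10) = 9876048. Since P₁ is strictly southwest of P₂, a monotone path through both must visit P₁ then P₂; paths through both = C(6, 5)·C(2, 1)·C(21, 10) = 4232592. Avoid both = 67863915 − 8112468 − 9876048 + 4232592 = 54107991.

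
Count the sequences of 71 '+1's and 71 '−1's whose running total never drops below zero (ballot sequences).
C_71 = 5175569924646105559418940193995065716350

These ballot sequences are counted by the Catalan number C_n = (1/(n + 1)) · C(2n, n). For n = 71: C_71 = (1/72) · C(142, 71) = 372641034574519600278163693967644731577200/72 = 5175569924646105559418940193995065716350.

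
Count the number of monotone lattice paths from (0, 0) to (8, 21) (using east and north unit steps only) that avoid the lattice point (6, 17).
Number of paths = 2777940

Total paths from (0, 0) to (8, 21): C(29, 8) = 4292145. Paths through (6, 17): (paths (0, 0) → (6, 17)) × (paths (6, 17) → (8, 21)) = C(23, 6) · C(6, 2) = 100947 · 15 = 1514205. Avoidance count = 4292145 − 1514205 = 2777940.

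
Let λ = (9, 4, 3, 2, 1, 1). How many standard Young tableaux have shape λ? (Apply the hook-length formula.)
# SYT of shape (9, 4, 3, 2, 1, 1) = 120931200

Hook-length formula: f^λ = n! / Π hook(c), product over all cells c of the Young diagram. For λ = (9, 4, 3, 2, 1, 1), n = 20 boxes. Hook lengths by row (left-to-right, top-to-bottom): [14, 11, 9, 7, 5, 4, 3, 2, 1]; [8, 5, 3, 1]; [6, 3, 1]; [4, 1]; [2]; [1]. Product of hooks = 20118067200. So f^λ = 20! / 20118067200 = 2432902008176640000 / 20118067200 = 120931200.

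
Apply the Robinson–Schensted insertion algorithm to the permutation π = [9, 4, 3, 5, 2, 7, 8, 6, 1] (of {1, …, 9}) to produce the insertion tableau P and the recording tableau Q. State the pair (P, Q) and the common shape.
P = [1, 5, 6, 8] / [2, 7] / [3] / [4] / [9];  Q = [1, 4, 6, 7] / [2, 8] / [3] / [5] / [9];  common shape = (4, 2, 1, 1, 1)

Row-insert the values π_1, π_2, … into P one at a time, bumping the leftmost entry strictly greater than the inserted value down to the next row. The recording tableau Q records, in position (i, j), the step at which that cell was added to P.
  Insert 9 (step 1): P = [9];  Q = [1]
  Insert 4 (step 2): P = [4] / [9];  Q = [1] / [2]
  Insert 3 (step 3): P = [3] / [4] / [9];  Q = [1] / [2] / [3]
  Insert 5 (step 4): P = [3, 5] / [4] / [9];  Q = [1, 4] / [2] / [3]
  Insert 2 (step 5): P = [2, 5] / [3] / [4] / [9];  Q = [1, 4] / [2] / [3] / [5]
  Insert 7 (step 6): P = [2, 5, 7] / [3] / [4] / [9];  Q = [1, 4, 6] / [2] / [3] / [5]
  Insert 8 (step 7): P = [2, 5, 7, 8] / [3] / [4] / [9];  Q = [1, 4, 6, 7] / [2] / [3] / [5]
  Insert 6 (step 8): P = [2, 5, 6, 8] / [3, 7] / [4] / [9];  Q = [1, 4, 6, 7] / [2, 8] / [3] / [5]
  Insert 1 (step 9): P = [1, 5, 6, 8] / [2, 7] / [3] / [4] / [9];  Q = [1, 4, 6, 7] / [2, 8] / [3] / [5] / [9]
Final shape: (4, 2, 1, 1, 1).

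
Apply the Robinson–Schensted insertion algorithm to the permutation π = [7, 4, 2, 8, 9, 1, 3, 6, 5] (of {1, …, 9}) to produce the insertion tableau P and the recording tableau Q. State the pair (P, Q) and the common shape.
P = [1, 3, 5] / [2, 6, 9] / [4, 8] / [7];  Q = [1, 4, 5] / [2, 7, 8] / [3, 9] / [6];  common shape = (3, 3, 2, 1)

Row-insert the values π_1, π_2, … into P one at a time, bumping the leftmost entry strictly greater than the inserted value down to the next row. The recording tableau Q records, in position (i, j), the step at which that cell was added to P.
  Insert 7 (step 1): P = [7];  Q = [1]
  Insert 4 (step 2): P = [4] / [7];  Q = [1] / [2]
  Insert 2 (step 3): P = [2] / [4] / [7];  Q = [1] / [2] / [3]
  Insert 8 (step 4): P = [2, 8] / [4] / [7];  Q = [1, 4] / [2] / [3]
  Insert 9 (step 5): P = [2, 8, 9] / [4] / [7];  Q = [1, 4, 5] / [2] / [3]
  Insert 1 (step 6): P = [1, 8, 9] / [2] / [4] / [7];  Q = [1, 4, 5] / [2] / [3] / [6]
  Insert 3 (step 7): P = [1, 3, 9] / [2, 8] / [4] / [7];  Q = [1, 4, 5] / [2, 7] / [3] / [6]
  Insert 6 (step 8): P = [1, 3, 6] / [2, 8, 9] / [4] / [7];  Q = [1, 4, 5] / [2, 7, 8] / [3] / [6]
  Insert 5 (step 9): P = [1, 3, 5] / [2, 6, 9] / [4, 8] / [7];  Q = [1, 4, 5] / [2, 7, 8] / [3, 9] / [6]
Final shape: (3, 3, 2, 1).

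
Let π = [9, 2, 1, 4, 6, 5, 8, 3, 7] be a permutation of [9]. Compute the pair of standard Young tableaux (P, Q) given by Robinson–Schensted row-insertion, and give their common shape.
P = [1, 3, 5, 7] / [2, 4, 8] / [6] / [9];  Q = [1, 4, 5, 7] / [2, 6, 9] / [3] / [8];  common shape = (4, 3, 1, 1)

Row-insert the values π_1, π_2, … into P one at a time, bumping the leftmost entry strictly greater than the inserted value down to the next row. The recording tableau Q records, in position (i, j), the step at which that cell was added to P.
  Insert 9 (step 1): P = [9];  Q = [1]
  Insert 2 (step 2): P = [2] / [9];  Q = [1] / [2]
  Insert 1 (step 3): P = [1] / [2] / [9];  Q = [1] / [2] / [3]
  Insert 4 (step 4): P = [1, 4] / [2] / [9];  Q = [1, 4] / [2] / [3]
  Insert 6 (step 5): P = [1, 4, 6] / [2] / [9];  Q = [1, 4, 5] / [2] / [3]
  Insert 5 (step 6): P = [1, 4, 5] / [2, 6] / [9];  Q = [1, 4, 5] / [2, 6] / [3]
  Insert 8 (step 7): P = [1, 4, 5, 8] / [2, 6] / [9];  Q = [1, 4, 5, 7] / [2, 6] / [3]
  Insert 3 (step 8): P = [1, 3, 5, 8] / [2, 4] / [6] / [9];  Q = [1, 4, 5, 7] / [2, 6] / [3] / [8]
  Insert 7 (step 9): P = [1, 3, 5, 7] / [2, 4, 8] / [6] / [9];  Q = [1, 4, 5, 7] / [2, 6, 9] / [3] / [8]
Final shape: (4, 3, 1, 1).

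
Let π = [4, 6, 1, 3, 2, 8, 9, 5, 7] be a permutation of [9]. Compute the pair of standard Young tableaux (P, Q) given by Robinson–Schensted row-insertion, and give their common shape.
P = [1, 2, 5, 7] / [3, 6, 8, 9] / [4];  Q = [1, 2, 6, 7] / [3, 4, 8, 9] / [5];  common shape = (4, 4, 1)

Row-insert the values π_1, π_2, … into P one at a time, bumping the leftmost entry strictly greater than the inserted value down to the next row. The recording tableau Q records, in position (i, j), the step at which that cell was added to P.
  Insert 4 (step 1): P = [4];  Q = [1]
  Insert 6 (step 2): P = [4, 6];  Q = [1, 2]
  Insert 1 (step 3): P = [1, 6] / [4];  Q = [1, 2] / [3]
  Insert 3 (step 4): P = [1, 3] / [4, 6];  Q = [1, 2] / [3, 4]
  Insert 2 (step 5): P = [1, 2] / [3, 6] / [4];  Q = [1, 2] / [3, 4] / [5]
  Insert 8 (step 6): P = [1, 2, 8] / [3, 6] / [4];  Q = [1, 2, 6] / [3, 4] / [5]
  Insert 9 (step 7): P = [1, 2, 8, 9] / [3, 6] / [4];  Q = [1, 2, 6, 7] / [3, 4] / [5]
  Insert 5 (step 8): P = [1, 2, 5, 9] / [3, 6, 8] / [4];  Q = [1, 2, 6, 7] / [3, 4, 8] / [5]
  Insert 7 (step 9): P = [1, 2, 5, 7] / [3, 6, 8, 9] / [4];  Q = [1, 2, 6, 7] / [3, 4, 8, 9] / [5]
Final shape: (4, 4, 1).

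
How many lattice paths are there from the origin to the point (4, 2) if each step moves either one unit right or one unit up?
Number of paths = 15

A monotone lattice path from (0, 0) to (4, 2) consists of 4 east steps and 2 north steps in some order, so it is determined by which 4 of the 6 steps are east. The count is C(6, 4) = 15.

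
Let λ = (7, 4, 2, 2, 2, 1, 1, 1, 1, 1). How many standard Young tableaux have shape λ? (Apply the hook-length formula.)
# SYT of shape (7, 4, 2, 2, 2, 1, 1, 1, 1, 1) = 746876130

Hook-length formula: f^λ = n! / Π hook(c), product over all cells c of the Young diagram. For λ = (7, 4, 2, 2, 2, 1, 1, 1, 1, 1), n = 22 boxes. Hook lengths by row (left-to-right, top-to-bottom): [16, 10, 6, 5, 3, 2, 1]; [12, 6, 2, 1]; [9, 3]; [8, 2]; [7, 1]; [5]; [4]; [3]; [2]; [1]. Product of hooks = 1504935936000. So f^λ = 22! / 1504935936000 = 1124000727777607680000 / 1504935936000 = 746876130.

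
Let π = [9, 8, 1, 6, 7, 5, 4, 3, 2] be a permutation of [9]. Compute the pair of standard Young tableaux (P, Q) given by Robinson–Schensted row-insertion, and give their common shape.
P = [1, 2, 7] / [3] / [4] / [5] / [6] / [8] / [9];  Q = [1, 4, 5] / [2] / [3] / [6] / [7] / [8] / [9];  common shape = (3, 1, 1, 1, 1, 1, 1)

Row-insert the values π_1, π_2, … into P one at a time, bumping the leftmost entry strictly greater than the inserted value down to the next row. The recording tableau Q records, in position (i, j), the step at which that cell was added to P.
  Insert 9 (step 1): P = [9];  Q = [1]
  Insert 8 (step 2): P = [8] / [9];  Q = [1] / [2]
  Insert 1 (step 3): P = [1] / [8] / [9];  Q = [1] / [2] / [3]
  Insert 6 (step 4): P = [1, 6] / [8] / [9];  Q = [1, 4] / [2] / [3]
  Insert 7 (step 5): P = [1, 6, 7] / [8] / [9];  Q = [1, 4, 5] / [2] / [3]
  Insert 5 (step 6): P = [1, 5, 7] / [6] / [8] / [9];  Q = [1, 4, 5] / [2] / [3] / [6]
  Insert 4 (step 7): P = [1, 4, 7] / [5] / [6] / [8] / [9];  Q = [1, 4, 5] / [2] / [3] / [6] / [7]
  Insert 3 (step 8): P = [1, 3, 7] / [4] / [5] / [6] / [8] / [9];  Q = [1, 4, 5] / [2] / [3] / [6] / [7] / [8]
  Insert 2 (step 9): P = [1, 2, 7] / [3] / [4] / [5] / [6] / [8] / [9];  Q = [1, 4, 5] / [2] / [3] / [6] / [7] / [8] / [9]
Final shape: (3, 1, 1, 1, 1, 1, 1).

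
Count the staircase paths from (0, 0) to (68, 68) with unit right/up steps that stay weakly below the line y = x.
C_68 = 86218923998960285726185640663701108500

These NE paths below the diagonal are counted by the Catalan number C_n = (1/(n + 1)) · C(2n, n). For n = 68: C_68 = (1/69) · C(136, 68) = 5949105755928259715106809205795376486500/69 = 86218923998960285726185640663701108500.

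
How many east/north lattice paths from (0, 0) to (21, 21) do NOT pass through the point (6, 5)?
Number of paths = 399408304350

Total paths from (0, 0) to (21, 21): C(42, 21) = 538257874440. Paths through (6, 5): (paths (0, 0) → (6, 5)) × (paths (6, 5) → (21, 21)) = C(11, 6) · C(31, 15) = 462 · 300540195 = 138849570090. Avoidance count = 538257874440 − 138849570090 = 399408304350.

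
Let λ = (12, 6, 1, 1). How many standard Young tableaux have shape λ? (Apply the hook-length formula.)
# SYT of shape (12, 6, 1, 1) = 1234506

Hook-length formula: f^λ = n! / Π hook(c), product over all cells c of the Young diagram. For λ = (12, 6, 1, 1), n = 20 boxes. Hook lengths by row (left-to-right, top-to-bottom): [15, 12, 11, 10, 9, 8, 6, 5, 4, 3, 2, 1]; [8, 5, 4, 3, 2, 1]; [2]; [1]. Product of hooks = 1970749440000. So f^λ = 20! / 1970749440000 = 2432902008176640000 / 1970749440000 = 1234506.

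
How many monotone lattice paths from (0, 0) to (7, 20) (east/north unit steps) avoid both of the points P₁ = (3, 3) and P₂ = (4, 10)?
Number of paths = 527804

Inclusion–exclusion. Total paths: C(27, 7) = 888030. Through P₁: C(6, 3)·C(21, 4) = 119700. Through P₂: C(14, 4)·C(13, 3) = 286286. Since P₁ is strictly southwest of P₂, a monotone path through both must visit P₁ then P₂; paths through both = C(6, 3)·C(8, 1)·C(13, 3) = 45760. Avoid both = 888030 − 119700 − 286286 + 45760 = 527804.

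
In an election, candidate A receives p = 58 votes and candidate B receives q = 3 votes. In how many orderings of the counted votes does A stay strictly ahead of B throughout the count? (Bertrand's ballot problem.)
Strict-lead orderings = 32450

Total orderings of the 61 votes with 58 for A: C(61, 58) = 35990. By the Bertrand ballot formula (Cycle Lemma / reflection principle), the number of orderings in which A is strictly ahead of B throughout is (p − q)/(p + q) · C(p + q, p) = (58 − 3)/(58 + 3) · 35990 = 32450.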